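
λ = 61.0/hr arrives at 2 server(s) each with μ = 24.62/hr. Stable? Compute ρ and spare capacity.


Total capacity cμ = 2·24.62 = 49.24/hr
ρ = λ/(cμ) = 61.0/49.24 = 1.2388
Stable ⇔ ρ < 1: NO
Spare capacity = cμ − λ = 49.24 − 61.0 = -11.76/hr

Final: ρ = 1.2388; unstable; margin = -11.76/hr


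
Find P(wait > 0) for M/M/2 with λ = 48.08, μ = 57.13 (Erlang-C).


a = λ/μ = 0.8416; ρ = a/2 = 0.4208
P₀ = 0.407663 (from M/M/c formula)
C(c,a) = [a^c/(c!(1−ρ))]·P₀ = [0.70827/(2·0.5792)]·0.407663
= 0.61142·0.407663 = 0.249252

Final: 0.249252


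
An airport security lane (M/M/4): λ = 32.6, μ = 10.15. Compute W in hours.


a = 3.2118; ρ = 0.8030; P₀ = 0.026742
Lq = P₀·a^c·ρ/(c!(1−ρ)²) = 2.45218
Wq = Lq/λ = 2.45218/32.6 = 0.07522 hr
W = Wq + 1/μ = 0.07522 + 0.09852 = 0.17374 hr

Final: 0.17374 hr


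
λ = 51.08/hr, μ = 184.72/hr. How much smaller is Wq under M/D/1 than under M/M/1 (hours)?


ρ = 51.08/184.72 = 0.2765
Wq(M/M/1) = ρ/(μ−λ) = 0.2765/133.64 = 0.002069 hr
Wq(M/D/1) = ρ/(2(μ−λ)) = 0.001035 hr
Savings = 0.002069 − 0.001035 = 0.001035 hr

Final: 0.001035 hr


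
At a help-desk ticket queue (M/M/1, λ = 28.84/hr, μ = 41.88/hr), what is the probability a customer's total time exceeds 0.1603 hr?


W ~ Exponential(μ−λ) for M/M/1.
μ − λ = 41.88 − 28.84 = 13.0400
P(W > t) = e^{−(μ−λ)t} = e^{−2.0903} = 0.123649

Final: 0.123649


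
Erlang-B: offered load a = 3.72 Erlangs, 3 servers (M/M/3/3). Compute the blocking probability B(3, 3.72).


B(c,a) = (a^c/c!) / Σ_{k=0}^{c} a^k/k!
a^3/3! = 8.579808
Σ terms (k=0..3): 1.00000 + 3.72000 + 6.91920 + 8.57981 = 20.219008
B = 8.579808/20.219008 = 0.424344

Final: 0.424344


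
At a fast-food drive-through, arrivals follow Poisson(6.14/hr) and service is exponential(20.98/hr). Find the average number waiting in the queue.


ρ = 6.14/20.98 = 0.2927
Lq = ρ²/(1−ρ) = 0.08565/0.7073 = 0.1211

Final: 0.1211


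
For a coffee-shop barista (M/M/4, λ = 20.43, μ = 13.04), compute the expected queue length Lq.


a = λ/μ = 1.5667; ρ = a/4 = 0.3917
P₀ = 0.206285
Lq = P₀·a^c·ρ / (c!·(1−ρ)²) = 0.206285·6.02508·0.3917/(24·0.37005)
= 0.05481

Final: 0.05481


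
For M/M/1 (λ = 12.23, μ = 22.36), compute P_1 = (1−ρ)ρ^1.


ρ = 12.23/22.36 = 0.5470
P_n = (1−ρ)·ρ^n = (1 − 0.5470)·0.5470^1 = 0.4530·0.546959 = 0.247795

Final: 0.247795


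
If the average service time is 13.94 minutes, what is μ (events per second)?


μ = 1/(service time) in consistent units.
1 second = 0.0166667 min, so μ = 0.0166667/13.94 = 0.001196 per second

Final: 0.001196 /sec


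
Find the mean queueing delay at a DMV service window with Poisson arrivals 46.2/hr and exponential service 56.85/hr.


ρ = 46.2/56.85 = 0.8127
Wq = ρ/(μ−λ) = 0.8127/(56.85 − 46.2) = 0.8127/10.65 = 0.07631 hr

Final: 0.07631 hr


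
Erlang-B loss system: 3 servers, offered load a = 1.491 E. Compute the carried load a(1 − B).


B(3,1.491) = 0.132958 (Erlang-B)
Carried load = a(1 − B) = 1.491·(1 − 0.132958) = 1.491·0.867042 = 1.2928 E

Final: 1.2928 Erlangs


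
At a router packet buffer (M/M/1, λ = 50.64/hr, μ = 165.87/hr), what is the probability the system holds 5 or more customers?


ρ = 50.64/165.87 = 0.3053
P(N ≥ n) = ρ^n = 0.3053^5 = 0.002652

Final: 0.002652


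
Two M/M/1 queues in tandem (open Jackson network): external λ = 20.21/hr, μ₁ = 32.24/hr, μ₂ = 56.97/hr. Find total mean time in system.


Each node sees arrival rate λ = 20.21/hr (tandem ⇒ throughput preserved).
W₁ = 1/(μ₁−λ) = 1/(32.24−20.21) = 0.08313 hr
W₂ = 1/(μ₂−λ) = 1/(56.97−20.21) = 0.02720 hr
W_total = W₁ + W₂ = 0.08313 + 0.02720 = 0.11033 hr

Final: 0.11033 hr


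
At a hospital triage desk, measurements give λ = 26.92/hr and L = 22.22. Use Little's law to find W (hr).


W = L/λ = 22.22/26.92 = 0.8254 hr

Final: 0.8254 hr


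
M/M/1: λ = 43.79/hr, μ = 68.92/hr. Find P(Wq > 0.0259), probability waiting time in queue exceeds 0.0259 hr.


ρ = 43.79/68.92 = 0.6354
P(Wq > t) = ρ·e^{−(μ−λ)t} = 0.6354·e^{−0.6509}
= 0.6354·0.521593 = 0.331407

Final: 0.331407


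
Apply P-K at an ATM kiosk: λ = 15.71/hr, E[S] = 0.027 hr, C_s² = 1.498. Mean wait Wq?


ρ = λ·E[S] = 15.71·0.027 = 0.4242
E[S²] = E[S]²(1+C_s²) = 0.027²·(1+1.498) = 0.001821
Wq = λ·E[S²]/(2(1−ρ)) = 15.71·0.001821/(2·0.5758) = 0.02484 hr

Final: 0.02484 hr


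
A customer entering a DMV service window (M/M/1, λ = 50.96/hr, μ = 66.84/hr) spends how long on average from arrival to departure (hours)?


W = 1/(μ−λ) = 1/(66.84 − 50.96) = 1/15.88 = 0.06297 hr

Final: 0.06297 hr


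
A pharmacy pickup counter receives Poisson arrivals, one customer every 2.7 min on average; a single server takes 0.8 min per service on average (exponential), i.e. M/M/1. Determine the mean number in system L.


λ = 60/2.7 = 22.2222 /hr
μ = 60/0.8 = 75.0000 /hr
ρ = λ/μ = 22.2222/75.0000 = 0.2963
L = ρ/(1−ρ) = 0.2963/0.7037 = 0.4211

Final: 0.4211


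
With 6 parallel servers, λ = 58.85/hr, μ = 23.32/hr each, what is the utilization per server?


ρ = λ/(cμ) = 58.85/(6·23.32) = 58.85/139.92 = 0.4206

Final: 0.4206


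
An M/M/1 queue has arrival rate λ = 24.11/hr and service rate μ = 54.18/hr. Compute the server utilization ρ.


ρ = λ/μ = 24.11/54.18 = 0.4450

Final: 0.4450


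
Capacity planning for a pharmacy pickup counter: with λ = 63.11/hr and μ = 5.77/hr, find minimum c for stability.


Stability requires cμ > λ ⇔ c > λ/μ.
λ/μ = 63.11/5.77 = 10.9376
Minimum integer c = ⌊10.9376⌋ + 1 = 11
Check: 11·5.77 = 63.47 > 63.11, while 10·5.77 = 57.70 ≤ 63.11

Final: 11 servers


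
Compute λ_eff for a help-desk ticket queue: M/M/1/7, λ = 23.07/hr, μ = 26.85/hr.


ρ = 0.8592; P_K = (1−ρ)ρ^7/(1−ρ^8) = 0.069238
λ_eff = λ(1 − P_K) = 23.07·(1 − 0.069238) = 23.07·0.930762 = 21.4727 /hr

Final: 21.4727 /hr


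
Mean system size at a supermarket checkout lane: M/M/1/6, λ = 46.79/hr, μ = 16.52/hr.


ρ = 46.79/16.52 = 2.8323
L = ρ[1 − (K+1)ρ^K + Kρ^(K+1)] / [(1−ρ)(1−ρ^(K+1))]
Numerator: 2.8323·(1 − 7·516.247561 + 6·1462.180593) = 14615.787285
Denominator: (-1.8323)·(-1461.180593) = 2677.356935
L = 14615.787285/2677.356935 = 5.4590

Final: 5.4590


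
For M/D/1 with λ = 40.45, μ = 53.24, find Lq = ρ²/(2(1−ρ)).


ρ = 40.45/53.24 = 0.7598
M/D/1: Lq = ρ²/(2(1−ρ)) = 0.5772/(2·0.2402) = 1.20143

Final: 1.20143


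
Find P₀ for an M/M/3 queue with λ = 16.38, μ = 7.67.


a = λ/μ = 16.38/7.67 = 2.1356; ρ = a/c = 0.7119
Σ_{k=0}^{2} a^k/k! (terms k=0..2) = 1.00000 + 2.13559 + 2.28038 = 5.41597
Tail: a^3/(3!(1−ρ)) = 9.73992/(6·0.2881) = 5.63388
P₀ = 1/(5.41597 + 5.63388) = 1/11.04985 = 0.090499

Final: 0.090499


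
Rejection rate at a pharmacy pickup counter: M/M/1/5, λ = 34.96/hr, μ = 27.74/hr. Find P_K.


ρ = λ/μ = 34.96/27.74 = 1.2603
P_K = (1−ρ)ρ^K/(1−ρ^(K+1)) = (-0.2603·3.179251)/(1 − 4.006727)
= -0.827476/-3.006727 = 0.275208

Final: 0.275208


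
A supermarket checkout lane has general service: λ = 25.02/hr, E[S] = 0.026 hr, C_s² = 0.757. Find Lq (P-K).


ρ = λ·E[S] = 25.02·0.026 = 0.6505
Lq = ρ²(1+C_s²)/(2(1−ρ)) = 0.4232·(1+0.757)/(2·0.3495)
= 0.4232·1.7570/0.6990 = 1.06375

Final: 1.06375


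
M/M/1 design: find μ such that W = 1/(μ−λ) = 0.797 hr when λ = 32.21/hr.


W = 1/(μ−λ) ⇒ μ − λ = 1/W = 1/0.797 = 1.2547
μ = λ + 1/W = 32.21 + 1.2547 = 33.4647 per hr

Final: 33.4647 /hr


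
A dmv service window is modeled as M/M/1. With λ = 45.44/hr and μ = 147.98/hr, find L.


ρ = λ/μ = 45.44/147.98 = 0.3071
L = ρ/(1−ρ) = 0.3071/(1 − 0.3071) = 0.3071/0.6929 = 0.4431

Final: 0.4431


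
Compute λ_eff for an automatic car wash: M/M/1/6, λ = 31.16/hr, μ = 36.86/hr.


ρ = 0.8454; P_K = (1−ρ)ρ^6/(1−ρ^7) = 0.081620
λ_eff = λ(1 − P_K) = 31.16·(1 − 0.081620) = 31.16·0.918380 = 28.6167 /hr

Final: 28.6167 /hr


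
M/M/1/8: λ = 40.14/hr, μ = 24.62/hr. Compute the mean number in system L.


ρ = 40.14/24.62 = 1.6304
L = ρ[1 − (K+1)ρ^K + Kρ^(K+1)] / [(1−ρ)(1−ρ^(K+1))]
Numerator: 1.6304·(1 − 9·49.924596 + 8·81.396152) = 330.719456
Denominator: (-0.6304)·(-80.396152) = 50.680272
L = 330.719456/50.680272 = 6.5256

Final: 6.5256


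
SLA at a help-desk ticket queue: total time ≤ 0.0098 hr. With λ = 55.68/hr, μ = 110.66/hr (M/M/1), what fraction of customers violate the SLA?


W ~ Exponential(μ−λ) for M/M/1.
μ − λ = 110.66 − 55.68 = 54.9800
P(W > t) = e^{−(μ−λ)t} = e^{−0.5388} = 0.583446

Final: 0.583446


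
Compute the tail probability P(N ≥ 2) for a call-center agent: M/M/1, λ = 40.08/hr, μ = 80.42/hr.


ρ = 40.08/80.42 = 0.4984
P(N ≥ n) = ρ^n = 0.4984^2 = 0.248386

Final: 0.248386


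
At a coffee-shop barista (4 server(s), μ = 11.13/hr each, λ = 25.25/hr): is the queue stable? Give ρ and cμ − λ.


Total capacity cμ = 4·11.13 = 44.52/hr
ρ = λ/(cμ) = 25.25/44.52 = 0.5672
Stable ⇔ ρ < 1: YES
Spare capacity = cμ − λ = 44.52 − 25.25 = 19.27/hr

Final: ρ = 0.5672; stable; margin = 19.27/hr


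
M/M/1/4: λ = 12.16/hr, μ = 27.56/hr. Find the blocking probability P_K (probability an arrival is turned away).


ρ = λ/μ = 12.16/27.56 = 0.4412
P_K = (1−ρ)ρ^K/(1−ρ^(K+1)) = (0.5588·0.037898)/(1 − 0.016721)
= 0.021177/0.983279 = 0.021537

Final: 0.021537


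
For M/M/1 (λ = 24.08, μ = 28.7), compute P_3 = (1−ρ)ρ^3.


ρ = 24.08/28.7 = 0.8390
P_n = (1−ρ)·ρ^n = (1 − 0.8390)·0.8390^3 = 0.1610·0.590641 = 0.095079

Final: 0.095079


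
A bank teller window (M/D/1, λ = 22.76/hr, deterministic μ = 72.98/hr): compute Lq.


ρ = 22.76/72.98 = 0.3119
M/D/1: Lq = ρ²/(2(1−ρ)) = 0.09726/(2·0.6881) = 0.07067

Final: 0.07067


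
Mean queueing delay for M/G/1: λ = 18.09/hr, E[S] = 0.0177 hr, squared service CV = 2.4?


ρ = λ·E[S] = 18.09·0.0177 = 0.3202
E[S²] = E[S]²(1+C_s²) = 0.0177²·(1+2.4) = 0.001065
Wq = λ·E[S²]/(2(1−ρ)) = 18.09·0.001065/(2·0.6798) = 0.01417 hr

Final: 0.01417 hr


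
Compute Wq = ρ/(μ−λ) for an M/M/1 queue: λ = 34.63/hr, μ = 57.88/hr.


ρ = 34.63/57.88 = 0.5983
Wq = ρ/(μ−λ) = 0.5983/(57.88 − 34.63) = 0.5983/23.25 = 0.02573 hr

Final: 0.02573 hr


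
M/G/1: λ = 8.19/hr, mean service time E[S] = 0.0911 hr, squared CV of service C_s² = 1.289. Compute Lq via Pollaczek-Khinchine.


ρ = λ·E[S] = 8.19·0.0911 = 0.7461
Lq = ρ²(1+C_s²)/(2(1−ρ)) = 0.5567·(1+1.289)/(2·0.2539)
= 0.5567·2.2890/0.5078 = 2.50942

Final: 2.50942


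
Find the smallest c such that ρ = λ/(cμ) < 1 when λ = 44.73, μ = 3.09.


Stability requires cμ > λ ⇔ c > λ/μ.
λ/μ = 44.73/3.09 = 14.4757
Minimum integer c = ⌊14.4757⌋ + 1 = 15
Check: 15·3.09 = 46.35 > 44.73, while 14·3.09 = 43.26 ≤ 44.73

Final: 15 servers


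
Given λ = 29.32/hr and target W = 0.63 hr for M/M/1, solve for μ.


W = 1/(μ−λ) ⇒ μ − λ = 1/W = 1/0.63 = 1.5873
μ = λ + 1/W = 29.32 + 1.5873 = 30.9073 per hr

Final: 30.9073 /hr


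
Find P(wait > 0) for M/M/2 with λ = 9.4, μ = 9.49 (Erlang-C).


a = λ/μ = 0.9905; ρ = a/2 = 0.4953
P₀ = 0.337562 (from M/M/c formula)
C(c,a) = [a^c/(c!(1−ρ))]·P₀ = [0.98112/(2·0.5047)]·0.337562
= 0.97191·0.337562 = 0.328078

Final: 0.328078


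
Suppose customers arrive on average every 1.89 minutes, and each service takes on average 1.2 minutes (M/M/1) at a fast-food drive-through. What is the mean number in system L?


λ = 60/1.89 = 31.7460 /hr
μ = 60/1.2 = 50.0000 /hr
ρ = λ/μ = 31.7460/50.0000 = 0.6349
L = ρ/(1−ρ) = 0.6349/0.3651 = 1.7391

Final: 1.7391


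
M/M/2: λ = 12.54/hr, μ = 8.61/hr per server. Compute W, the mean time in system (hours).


a = 1.4564; ρ = 0.7282; P₀ = 0.157258
Lq = P₀·a^c·ρ/(c!(1−ρ)²) = 1.64441
Wq = Lq/λ = 1.64441/12.54 = 0.13113 hr
W = Wq + 1/μ = 0.13113 + 0.11614 = 0.24728 hr

Final: 0.24728 hr


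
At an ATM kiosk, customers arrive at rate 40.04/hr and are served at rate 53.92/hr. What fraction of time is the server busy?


ρ = λ/μ = 40.04/53.92 = 0.7426

Final: 0.7426


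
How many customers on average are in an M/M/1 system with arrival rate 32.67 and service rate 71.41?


ρ = λ/μ = 32.67/71.41 = 0.4575
L = ρ/(1−ρ) = 0.4575/(1 − 0.4575) = 0.4575/0.5425 = 0.8433

Final: 0.8433


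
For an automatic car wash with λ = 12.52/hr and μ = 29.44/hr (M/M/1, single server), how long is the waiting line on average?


ρ = 12.52/29.44 = 0.4253
Lq = ρ²/(1−ρ) = 0.1809/0.5747 = 0.3147

Final: 0.3147


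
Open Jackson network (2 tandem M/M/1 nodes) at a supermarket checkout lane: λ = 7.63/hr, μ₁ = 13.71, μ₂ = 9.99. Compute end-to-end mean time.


Each node sees arrival rate λ = 7.63/hr (tandem ⇒ throughput preserved).
W₁ = 1/(μ₁−λ) = 1/(13.71−7.63) = 0.16447 hr
W₂ = 1/(μ₂−λ) = 1/(9.99−7.63) = 0.42373 hr
W_total = W₁ + W₂ = 0.16447 + 0.42373 = 0.58820 hr

Final: 0.58820 hr


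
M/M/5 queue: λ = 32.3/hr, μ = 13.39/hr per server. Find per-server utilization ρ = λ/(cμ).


ρ = λ/(cμ) = 32.3/(5·13.39) = 32.3/66.95 = 0.4824

Final: 0.4824


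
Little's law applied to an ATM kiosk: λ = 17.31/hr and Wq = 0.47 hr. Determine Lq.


Lq = λWq = 17.31·0.47 = 8.1357

Final: 8.1357


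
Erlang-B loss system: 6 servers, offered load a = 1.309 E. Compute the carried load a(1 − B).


B(6,1.309) = 0.001888 (Erlang-B)
Carried load = a(1 − B) = 1.309·(1 − 0.001888) = 1.309·0.998112 = 1.3065 E

Final: 1.3065 Erlangs


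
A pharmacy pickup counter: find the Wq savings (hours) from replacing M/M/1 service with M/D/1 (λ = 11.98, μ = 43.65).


ρ = 11.98/43.65 = 0.2745
Wq(M/M/1) = ρ/(μ−λ) = 0.2745/31.67 = 0.008666 hr
Wq(M/D/1) = ρ/(2(μ−λ)) = 0.004333 hr
Savings = 0.008666 − 0.004333 = 0.004333 hr

Final: 0.004333 hr


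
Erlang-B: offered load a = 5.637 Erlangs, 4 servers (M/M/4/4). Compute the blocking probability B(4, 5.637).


B(c,a) = (a^c/c!) / Σ_{k=0}^{c} a^k/k!
a^4/4! = 42.070812
Σ terms (k=0..4): 1.00000 + 5.63700 + 15.88788 + 29.85333 + 42.07081 = 94.449032
B = 42.070812/94.449032 = 0.445434

Final: 0.445434


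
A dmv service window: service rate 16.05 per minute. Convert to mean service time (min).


Mean service time = 1/μ = 1/16.05 minute = 0.06231 minute
In minutes: 0.06231 × 1 = 0.06231 min

Final: 0.06231 min


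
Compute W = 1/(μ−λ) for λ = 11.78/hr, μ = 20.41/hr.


W = 1/(μ−λ) = 1/(20.41 − 11.78) = 1/8.63 = 0.1159 hr

Final: 0.1159 hr


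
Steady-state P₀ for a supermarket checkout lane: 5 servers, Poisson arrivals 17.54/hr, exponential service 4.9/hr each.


a = λ/μ = 17.54/4.9 = 3.5796; ρ = a/c = 0.7159
Σ_{k=0}^{4} a^k/k! (terms k=0..4) = 1.00000 + 3.57959 + 6.40674 + 7.64450 + 6.84105 = 25.47188
Tail: a^5/(5!(1−ρ)) = 587.71604/(120·0.2841) = 17.24023
P₀ = 1/(25.47188 + 17.24023) = 1/42.71212 = 0.023413

Final: 0.023413


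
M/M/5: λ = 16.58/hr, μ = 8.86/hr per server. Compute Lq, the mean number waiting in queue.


a = λ/μ = 1.8713; ρ = a/5 = 0.3743
P₀ = 0.153115
Lq = P₀·a^c·ρ / (c!·(1−ρ)²) = 0.153115·22.94849·0.3743/(120·0.39154)
= 0.02799

Final: 0.02799


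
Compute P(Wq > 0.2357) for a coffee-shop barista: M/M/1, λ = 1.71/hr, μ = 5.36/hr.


ρ = 1.71/5.36 = 0.3190
P(Wq > t) = ρ·e^{−(μ−λ)t} = 0.3190·e^{−0.8603}
= 0.3190·0.423033 = 0.134960

Final: 0.134960


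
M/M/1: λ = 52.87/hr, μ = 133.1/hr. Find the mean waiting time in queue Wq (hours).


ρ = 52.87/133.1 = 0.3972
Wq = ρ/(μ−λ) = 0.3972/(133.1 − 52.87) = 0.3972/80.23 = 0.004951 hr

Final: 0.004951 hr


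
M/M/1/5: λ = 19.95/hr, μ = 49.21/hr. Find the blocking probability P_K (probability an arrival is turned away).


ρ = λ/μ = 19.95/49.21 = 0.4054
P_K = (1−ρ)ρ^K/(1−ρ^(K+1)) = (0.5946·0.010951)/(1 − 0.004440)
= 0.006511/0.995560 = 0.006540

Final: 0.006540


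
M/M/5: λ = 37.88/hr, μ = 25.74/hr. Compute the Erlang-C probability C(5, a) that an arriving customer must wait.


a = λ/μ = 1.4716; ρ = a/5 = 0.2943
P₀ = 0.229219 (from M/M/c formula)
C(c,a) = [a^c/(c!(1−ρ))]·P₀ = [6.90251/(120·0.7057)]·0.229219
= 0.08151·0.229219 = 0.018684

Final: 0.018684


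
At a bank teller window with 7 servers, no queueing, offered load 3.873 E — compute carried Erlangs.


B(7,3.873) = 0.056414 (Erlang-B)
Carried load = a(1 − B) = 3.873·(1 − 0.056414) = 3.873·0.943586 = 3.6545 E

Final: 3.6545 Erlangs


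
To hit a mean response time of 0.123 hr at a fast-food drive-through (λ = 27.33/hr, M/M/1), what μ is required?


W = 1/(μ−λ) ⇒ μ − λ = 1/W = 1/0.123 = 8.1301
μ = λ + 1/W = 27.33 + 8.1301 = 35.4601 per hr

Final: 35.4601 /hr


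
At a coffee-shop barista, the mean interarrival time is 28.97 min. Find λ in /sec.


λ = 1/(interarrival time) in consistent units.
1 second = 0.0166667 min, so λ = 0.0166667/28.97 = 0.0005753 per second

Final: 0.0005753 /sec


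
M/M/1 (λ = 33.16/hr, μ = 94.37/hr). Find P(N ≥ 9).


ρ = 33.16/94.37 = 0.3514
P(N ≥ n) = ρ^n = 0.3514^9 = 0.00008166

Final: 0.00008166


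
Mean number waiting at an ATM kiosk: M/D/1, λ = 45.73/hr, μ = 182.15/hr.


ρ = 45.73/182.15 = 0.2511
M/D/1: Lq = ρ²/(2(1−ρ)) = 0.06303/(2·0.7489) = 0.04208

Final: 0.04208


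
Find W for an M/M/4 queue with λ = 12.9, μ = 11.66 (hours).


a = 1.1063; ρ = 0.2766; P₀ = 0.329997
Lq = P₀·a^c·ρ/(c!(1−ρ)²) = 0.01089
Wq = Lq/λ = 0.01089/12.9 = 0.0008440 hr
W = Wq + 1/μ = 0.0008440 + 0.08576 = 0.08661 hr

Final: 0.08661 hr


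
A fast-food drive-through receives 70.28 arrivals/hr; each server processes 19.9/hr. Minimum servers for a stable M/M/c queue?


Stability requires cμ > λ ⇔ c > λ/μ.
λ/μ = 70.28/19.9 = 3.5317
Minimum integer c = ⌊3.5317⌋ + 1 = 4
Check: 4·19.9 = 79.60 > 70.28, while 3·19.9 = 59.70 ≤ 70.28

Final: 4 servers


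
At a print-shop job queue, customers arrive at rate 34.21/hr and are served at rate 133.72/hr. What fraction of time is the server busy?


ρ = λ/μ = 34.21/133.72 = 0.2558

Final: 0.2558


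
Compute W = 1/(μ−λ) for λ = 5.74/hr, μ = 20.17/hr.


W = 1/(μ−λ) = 1/(20.17 − 5.74) = 1/14.43 = 0.06930 hr

Final: 0.06930 hr


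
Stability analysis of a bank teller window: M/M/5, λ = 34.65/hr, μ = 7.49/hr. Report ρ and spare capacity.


Total capacity cμ = 5·7.49 = 37.45/hr
ρ = λ/(cμ) = 34.65/37.45 = 0.9252
Stable ⇔ ρ < 1: YES
Spare capacity = cμ − λ = 37.45 − 34.65 = 2.80/hr

Final: ρ = 0.9252; stable; margin = 2.80/hr


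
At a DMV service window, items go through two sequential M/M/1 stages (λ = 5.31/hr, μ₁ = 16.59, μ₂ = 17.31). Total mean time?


Each node sees arrival rate λ = 5.31/hr (tandem ⇒ throughput preserved).
W₁ = 1/(μ₁−λ) = 1/(16.59−5.31) = 0.08865 hr
W₂ = 1/(μ₂−λ) = 1/(17.31−5.31) = 0.08333 hr
W_total = W₁ + W₂ = 0.08865 + 0.08333 = 0.17199 hr

Final: 0.17199 hr


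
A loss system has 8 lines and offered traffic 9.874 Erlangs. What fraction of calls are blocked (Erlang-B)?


B(c,a) = (a^c/c!) / Σ_{k=0}^{c} a^k/k!
a^8/8! = 2240.910232
Σ terms (k=0..8): 1.00000 + 9.87400 + 48.74794 + 160.44571 + 396.06024 + 782.13977 + 1287.14135 + 1815.60481 + 2240.91023 = 6741.924047
B = 2240.910232/6741.924047 = 0.332384

Final: 0.332384


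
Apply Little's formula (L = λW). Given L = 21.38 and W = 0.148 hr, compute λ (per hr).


λ = L/W = 21.38/0.148 = 144.4595 /hr

Final: 144.4595 /hr


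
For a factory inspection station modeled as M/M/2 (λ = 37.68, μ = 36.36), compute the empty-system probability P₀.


a = λ/μ = 37.68/36.36 = 1.0363; ρ = a/c = 0.5182
Σ_{k=0}^{1} a^k/k! (terms k=0..1) = 1.00000 + 1.03630 = 2.03630
Tail: a^2/(2!(1−ρ)) = 1.07393/(2·0.4818) = 1.11438
P₀ = 1/(2.03630 + 1.11438) = 1/3.15068 = 0.317391

Final: 0.317391


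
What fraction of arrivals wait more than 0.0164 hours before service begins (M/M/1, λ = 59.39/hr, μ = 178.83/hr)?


ρ = 59.39/178.83 = 0.3321
P(Wq > t) = ρ·e^{−(μ−λ)t} = 0.3321·e^{−1.9588}
= 0.3321·0.141025 = 0.046835

Final: 0.046835


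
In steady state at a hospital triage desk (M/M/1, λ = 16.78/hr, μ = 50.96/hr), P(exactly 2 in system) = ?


ρ = 16.78/50.96 = 0.3293
P_n = (1−ρ)·ρ^n = (1 − 0.3293)·0.3293^2 = 0.6707·0.108424 = 0.072722

Final: 0.072722


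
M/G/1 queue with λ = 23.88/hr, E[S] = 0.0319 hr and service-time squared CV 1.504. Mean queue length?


ρ = λ·E[S] = 23.88·0.0319 = 0.7618
Lq = ρ²(1+C_s²)/(2(1−ρ)) = 0.5803·(1+1.504)/(2·0.2382)
= 0.5803·2.5040/0.4765 = 3.04973

Final: 3.04973


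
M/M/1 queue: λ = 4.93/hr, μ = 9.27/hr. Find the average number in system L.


ρ = λ/μ = 4.93/9.27 = 0.5318
L = ρ/(1−ρ) = 0.5318/(1 − 0.5318) = 0.5318/0.4682 = 1.1359

Final: 1.1359


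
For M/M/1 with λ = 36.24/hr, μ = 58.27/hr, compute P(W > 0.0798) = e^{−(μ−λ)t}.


W ~ Exponential(μ−λ) for M/M/1.
μ − λ = 58.27 − 36.24 = 22.0300
P(W > t) = e^{−(μ−λ)t} = e^{−1.7580} = 0.172390

Final: 0.172390


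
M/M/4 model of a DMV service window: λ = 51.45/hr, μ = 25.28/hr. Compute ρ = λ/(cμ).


ρ = λ/(cμ) = 51.45/(4·25.28) = 51.45/101.12 = 0.5088

Final: 0.5088


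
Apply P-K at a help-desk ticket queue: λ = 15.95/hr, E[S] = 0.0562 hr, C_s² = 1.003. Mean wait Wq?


ρ = λ·E[S] = 15.95·0.0562 = 0.8964
E[S²] = E[S]²(1+C_s²) = 0.0562²·(1+1.003) = 0.006326
Wq = λ·E[S²]/(2(1−ρ)) = 15.95·0.006326/(2·0.1036) = 0.48695 hr

Final: 0.48695 hr


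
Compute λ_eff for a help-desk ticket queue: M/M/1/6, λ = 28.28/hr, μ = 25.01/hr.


ρ = 1.1307; P_K = (1−ρ)ρ^6/(1−ρ^7) = 0.200431
λ_eff = λ(1 − P_K) = 28.28·(1 − 0.200431) = 28.28·0.799569 = 22.6118 /hr

Final: 22.6118 /hr


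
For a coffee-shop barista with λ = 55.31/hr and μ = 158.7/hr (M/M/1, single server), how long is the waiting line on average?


ρ = 55.31/158.7 = 0.3485
Lq = ρ²/(1−ρ) = 0.1215/0.6515 = 0.1864

Final: 0.1864


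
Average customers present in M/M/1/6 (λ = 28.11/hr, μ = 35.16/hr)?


ρ = 28.11/35.16 = 0.7995
L = ρ[1 − (K+1)ρ^K + Kρ^(K+1)] / [(1−ρ)(1−ρ^(K+1))]
Numerator: 0.7995·(1 − 7·0.261139 + 6·0.208778) = 0.339536
Denominator: (0.2005)·(0.791222) = 0.158650
L = 0.339536/0.158650 = 2.1402

Final: 2.1402


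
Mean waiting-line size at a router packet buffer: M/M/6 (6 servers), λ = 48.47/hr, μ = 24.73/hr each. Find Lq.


a = λ/μ = 1.9600; ρ = a/6 = 0.3267
P₀ = 0.140679
Lq = P₀·a^c·ρ / (c!·(1−ρ)²) = 0.140679·56.68830·0.3267/(720·0.45339)
= 0.007980

Final: 0.007980


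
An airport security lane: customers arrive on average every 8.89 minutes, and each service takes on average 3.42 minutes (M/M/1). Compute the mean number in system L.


λ = 60/8.89 = 6.7492 /hr
μ = 60/3.42 = 17.5439 /hr
ρ = λ/μ = 6.7492/17.5439 = 0.3847
L = ρ/(1−ρ) = 0.3847/0.6153 = 0.6252

Final: 0.6252


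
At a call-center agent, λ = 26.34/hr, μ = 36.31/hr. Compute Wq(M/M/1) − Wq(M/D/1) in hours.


ρ = 26.34/36.31 = 0.7254
Wq(M/M/1) = ρ/(μ−λ) = 0.7254/9.97 = 0.07276 hr
Wq(M/D/1) = ρ/(2(μ−λ)) = 0.03638 hr
Savings = 0.07276 − 0.03638 = 0.03638 hr

Final: 0.03638 hr


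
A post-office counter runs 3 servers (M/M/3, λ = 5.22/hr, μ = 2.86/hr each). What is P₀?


a = λ/μ = 5.22/2.86 = 1.8252; ρ = a/c = 0.6084
Σ_{k=0}^{2} a^k/k! (terms k=0..2) = 1.00000 + 1.82517 + 1.66563 = 4.49081
Tail: a^3/(3!(1−ρ)) = 6.08014/(6·0.3916) = 2.58768
P₀ = 1/(4.49081 + 2.58768) = 1/7.07848 = 0.141273

Final: 0.141273


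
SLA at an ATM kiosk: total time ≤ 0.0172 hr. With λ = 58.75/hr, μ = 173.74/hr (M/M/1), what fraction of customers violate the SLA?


W ~ Exponential(μ−λ) for M/M/1.
μ − λ = 173.74 − 58.75 = 114.9900
P(W > t) = e^{−(μ−λ)t} = e^{−1.9778} = 0.138369

Final: 0.138369


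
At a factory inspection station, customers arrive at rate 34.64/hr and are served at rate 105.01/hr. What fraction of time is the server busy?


ρ = λ/μ = 34.64/105.01 = 0.3299

Final: 0.3299


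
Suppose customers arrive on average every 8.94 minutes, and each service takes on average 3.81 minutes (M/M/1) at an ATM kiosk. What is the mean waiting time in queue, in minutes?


λ = 60/8.94 = 6.7114 /hr
μ = 60/3.81 = 15.7480 /hr
ρ = λ/μ = 6.7114/15.7480 = 0.4262
Wq = ρ/(μ−λ) = 0.4262/(15.7480−6.7114) = 0.04716 hr
In minutes: 0.04716·60 = 2.830 min

Final: 2.830 min


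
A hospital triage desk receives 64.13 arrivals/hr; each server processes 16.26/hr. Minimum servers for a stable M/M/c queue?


Stability requires cμ > λ ⇔ c > λ/μ.
λ/μ = 64.13/16.26 = 3.9440
Minimum integer c = ⌊3.9440⌋ + 1 = 4
Check: 4·16.26 = 65.04 > 64.13, while 3·16.26 = 48.78 ≤ 64.13

Final: 4 servers


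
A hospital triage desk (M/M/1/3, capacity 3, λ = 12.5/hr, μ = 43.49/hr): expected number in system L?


ρ = 12.5/43.49 = 0.2874
L = ρ[1 − (K+1)ρ^K + Kρ^(K+1)] / [(1−ρ)(1−ρ^(K+1))]
Numerator: 0.2874·(1 − 4·0.023744 + 3·0.006825) = 0.266008
Denominator: (0.7126)·(0.993175) = 0.707714
L = 0.266008/0.707714 = 0.3759

Final: 0.3759


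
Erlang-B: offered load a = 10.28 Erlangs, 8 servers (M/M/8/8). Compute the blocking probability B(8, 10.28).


B(c,a) = (a^c/c!) / Σ_{k=0}^{c} a^k/k!
a^8/8! = 3093.316754
Σ terms (k=0..8): 1.00000 + 10.28000 + 52.83920 + 181.06233 + 465.33018 + 956.71884 + 1639.17828 + 2407.25039 + 3093.31675 = 8806.975973
B = 3093.316754/8806.975973 = 0.351235

Final: 0.351235


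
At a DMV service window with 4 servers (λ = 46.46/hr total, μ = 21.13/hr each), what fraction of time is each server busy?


ρ = λ/(cμ) = 46.46/(4·21.13) = 46.46/84.52 = 0.5497

Final: 0.5497


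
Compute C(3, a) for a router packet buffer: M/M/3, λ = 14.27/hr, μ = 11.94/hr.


a = λ/μ = 1.1951; ρ = a/3 = 0.3984
P₀ = 0.295662 (from M/M/c formula)
C(c,a) = [a^c/(c!(1−ρ))]·P₀ = [1.70710/(6·0.6016)]·0.295662
= 0.47292·0.295662 = 0.139824

Final: 0.139824


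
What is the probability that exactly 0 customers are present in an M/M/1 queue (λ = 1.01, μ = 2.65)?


ρ = 1.01/2.65 = 0.3811
P_n = (1−ρ)·ρ^n = (1 − 0.3811)·0.3811^0 = 0.6189·1.000000 = 0.618868

Final: 0.618868


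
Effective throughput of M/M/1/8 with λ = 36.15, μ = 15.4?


ρ = 2.3474; P_K = (1−ρ)ρ^8/(1−ρ^9) = 0.574263
λ_eff = λ(1 − P_K) = 36.15·(1 − 0.574263) = 36.15·0.425737 = 15.3904 /hr

Final: 15.3904 /hr


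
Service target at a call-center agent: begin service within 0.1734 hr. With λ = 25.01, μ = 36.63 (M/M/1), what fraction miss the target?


ρ = 25.01/36.63 = 0.6828
P(Wq > t) = ρ·e^{−(μ−λ)t} = 0.6828·e^{−2.0149}
= 0.6828·0.133333 = 0.091036

Final: 0.091036


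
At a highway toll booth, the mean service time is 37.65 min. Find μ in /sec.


μ = 1/(service time) in consistent units.
1 second = 0.0166667 min, so μ = 0.0166667/37.65 = 0.0004427 per second

Final: 0.0004427 /sec


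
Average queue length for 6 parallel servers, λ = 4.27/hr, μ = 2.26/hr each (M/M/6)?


a = λ/μ = 1.8894; ρ = a/6 = 0.3149
P₀ = 0.151007
Lq = P₀·a^c·ρ / (c!·(1−ρ)²) = 0.151007·45.49007·0.3149/(720·0.46937)
= 0.006401

Final: 0.006401


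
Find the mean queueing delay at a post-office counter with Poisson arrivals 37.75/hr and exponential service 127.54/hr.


ρ = 37.75/127.54 = 0.2960
Wq = ρ/(μ−λ) = 0.2960/(127.54 − 37.75) = 0.2960/89.79 = 0.003296 hr

Final: 0.003296 hr


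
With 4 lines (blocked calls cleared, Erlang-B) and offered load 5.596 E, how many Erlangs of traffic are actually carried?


B(4,5.596) = 0.442590 (Erlang-B)
Carried load = a(1 − B) = 5.596·(1 − 0.442590) = 5.596·0.557410 = 3.1193 E

Final: 3.1193 Erlangs


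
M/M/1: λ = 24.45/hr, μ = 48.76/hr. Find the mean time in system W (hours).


W = 1/(μ−λ) = 1/(48.76 − 24.45) = 1/24.31 = 0.04114 hr

Final: 0.04114 hr


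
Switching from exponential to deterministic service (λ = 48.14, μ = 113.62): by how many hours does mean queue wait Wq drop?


ρ = 48.14/113.62 = 0.4237
Wq(M/M/1) = ρ/(μ−λ) = 0.4237/65.48 = 0.006471 hr
Wq(M/D/1) = ρ/(2(μ−λ)) = 0.003235 hr
Savings = 0.006471 − 0.003235 = 0.003235 hr

Final: 0.003235 hr


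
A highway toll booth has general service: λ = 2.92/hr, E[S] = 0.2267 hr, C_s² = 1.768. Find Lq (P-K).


ρ = λ·E[S] = 2.92·0.2267 = 0.6620
Lq = ρ²(1+C_s²)/(2(1−ρ)) = 0.4382·(1+1.768)/(2·0.3380)
= 0.4382·2.7680/0.6761 = 1.79408

Final: 1.79408


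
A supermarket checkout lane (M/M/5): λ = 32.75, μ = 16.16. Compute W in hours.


a = 2.0266; ρ = 0.4053; P₀ = 0.130730
Lq = P₀·a^c·ρ/(c!(1−ρ)²) = 0.04269
Wq = Lq/λ = 0.04269/32.75 = 0.001303 hr
W = Wq + 1/μ = 0.001303 + 0.06188 = 0.06318 hr

Final: 0.06318 hr


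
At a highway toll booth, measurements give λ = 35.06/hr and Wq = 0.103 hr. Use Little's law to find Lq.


Lq = λWq = 35.06·0.103 = 3.6112

Final: 3.6112


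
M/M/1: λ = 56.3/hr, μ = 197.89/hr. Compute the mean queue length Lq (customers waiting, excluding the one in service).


ρ = 56.3/197.89 = 0.2845
Lq = ρ²/(1−ρ) = 0.08094/0.7155 = 0.1131

Final: 0.1131


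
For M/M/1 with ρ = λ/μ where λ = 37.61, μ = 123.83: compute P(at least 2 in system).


ρ = 37.61/123.83 = 0.3037
P(N ≥ n) = ρ^n = 0.3037^2 = 0.092248

Final: 0.092248


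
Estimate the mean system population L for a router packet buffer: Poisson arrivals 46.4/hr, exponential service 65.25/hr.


ρ = λ/μ = 46.4/65.25 = 0.7111
L = ρ/(1−ρ) = 0.7111/(1 − 0.7111) = 0.7111/0.2889 = 2.4615

Final: 2.4615


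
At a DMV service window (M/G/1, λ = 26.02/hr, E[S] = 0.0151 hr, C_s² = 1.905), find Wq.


ρ = λ·E[S] = 26.02·0.0151 = 0.3929
E[S²] = E[S]²(1+C_s²) = 0.0151²·(1+1.905) = 0.0006624
Wq = λ·E[S²]/(2(1−ρ)) = 26.02·0.0006624/(2·0.6071) = 0.01419 hr

Final: 0.01419 hr


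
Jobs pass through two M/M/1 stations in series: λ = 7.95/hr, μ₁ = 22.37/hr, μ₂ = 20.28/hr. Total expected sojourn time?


Each node sees arrival rate λ = 7.95/hr (tandem ⇒ throughput preserved).
W₁ = 1/(μ₁−λ) = 1/(22.37−7.95) = 0.06935 hr
W₂ = 1/(μ₂−λ) = 1/(20.28−7.95) = 0.08110 hr
W_total = W₁ + W₂ = 0.06935 + 0.08110 = 0.15045 hr

Final: 0.15045 hr


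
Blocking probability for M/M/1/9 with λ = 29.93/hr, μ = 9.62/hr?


ρ = λ/μ = 29.93/9.62 = 3.1112
P_K = (1−ρ)ρ^K/(1−ρ^(K+1)) = (-2.1112·27313.968437)/(1 − 84979.945460)
= -57665.977023/-84978.945460 = 0.678591

Final: 0.678591


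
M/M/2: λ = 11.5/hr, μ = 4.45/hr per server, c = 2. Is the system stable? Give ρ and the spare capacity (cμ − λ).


Total capacity cμ = 2·4.45 = 8.90/hr
ρ = λ/(cμ) = 11.5/8.90 = 1.2921
Stable ⇔ ρ < 1: NO
Spare capacity = cμ − λ = 8.90 − 11.5 = -2.60/hr

Final: ρ = 1.2921; unstable; margin = -2.60/hr


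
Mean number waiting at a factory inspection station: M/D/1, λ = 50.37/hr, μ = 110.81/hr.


ρ = 50.37/110.81 = 0.4546
M/D/1: Lq = ρ²/(2(1−ρ)) = 0.2066/(2·0.5454) = 0.18941

Final: 0.18941


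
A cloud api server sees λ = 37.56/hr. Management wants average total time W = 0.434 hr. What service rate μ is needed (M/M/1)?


W = 1/(μ−λ) ⇒ μ − λ = 1/W = 1/0.434 = 2.3041
μ = λ + 1/W = 37.56 + 2.3041 = 39.8641 per hr

Final: 39.8641 /hr


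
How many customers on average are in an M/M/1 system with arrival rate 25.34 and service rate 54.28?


ρ = λ/μ = 25.34/54.28 = 0.4668
L = ρ/(1−ρ) = 0.4668/(1 − 0.4668) = 0.4668/0.5332 = 0.8756

Final: 0.8756


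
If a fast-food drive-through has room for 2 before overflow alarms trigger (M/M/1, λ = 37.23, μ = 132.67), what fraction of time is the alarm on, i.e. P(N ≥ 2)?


ρ = 37.23/132.67 = 0.2806
P(N ≥ n) = ρ^n = 0.2806^2 = 0.078748

Final: 0.078748


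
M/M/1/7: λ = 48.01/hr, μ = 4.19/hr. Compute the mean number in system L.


ρ = 48.01/4.19 = 11.4582
L = ρ[1 − (K+1)ρ^K + Kρ^(K+1)] / [(1−ρ)(1−ρ^(K+1))]
Numerator: 11.4582·(1 − 8·25931269.635106 + 7·297126552.549268) = 21454806329.783096
Denominator: (-10.4582)·(-297126551.549268) = 3107418971.095213
L = 21454806329.783096/3107418971.095213 = 6.9044

Final: 6.9044


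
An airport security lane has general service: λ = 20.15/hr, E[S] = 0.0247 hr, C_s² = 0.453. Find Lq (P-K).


ρ = λ·E[S] = 20.15·0.0247 = 0.4977
Lq = ρ²(1+C_s²)/(2(1−ρ)) = 0.2477·(1+0.453)/(2·0.5023)
= 0.2477·1.4530/1.0046 = 0.35828

Final: 0.35828


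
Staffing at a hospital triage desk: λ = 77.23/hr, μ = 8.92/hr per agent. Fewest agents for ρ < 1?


Stability requires cμ > λ ⇔ c > λ/μ.
λ/μ = 77.23/8.92 = 8.6581
Minimum integer c = ⌊8.6581⌋ + 1 = 9
Check: 9·8.92 = 80.28 > 77.23, while 8·8.92 = 71.36 ≤ 77.23

Final: 9 servers


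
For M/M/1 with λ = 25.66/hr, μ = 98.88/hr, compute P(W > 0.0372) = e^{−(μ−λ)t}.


W ~ Exponential(μ−λ) for M/M/1.
μ − λ = 98.88 − 25.66 = 73.2200
P(W > t) = e^{−(μ−λ)t} = e^{−2.7238} = 0.065626

Final: 0.065626


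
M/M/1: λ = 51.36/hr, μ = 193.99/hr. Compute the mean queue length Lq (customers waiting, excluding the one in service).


ρ = 51.36/193.99 = 0.2648
Lq = ρ²/(1−ρ) = 0.07010/0.7352 = 0.09534

Final: 0.09534


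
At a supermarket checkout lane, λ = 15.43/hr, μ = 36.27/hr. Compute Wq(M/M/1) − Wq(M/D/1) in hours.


ρ = 15.43/36.27 = 0.4254
Wq(M/M/1) = ρ/(μ−λ) = 0.4254/20.84 = 0.02041 hr
Wq(M/D/1) = ρ/(2(μ−λ)) = 0.01021 hr
Savings = 0.02041 − 0.01021 = 0.01021 hr

Final: 0.01021 hr


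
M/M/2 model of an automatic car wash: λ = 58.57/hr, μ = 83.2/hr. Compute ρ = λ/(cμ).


ρ = λ/(cμ) = 58.57/(2·83.2) = 58.57/166.40 = 0.3520

Final: 0.3520


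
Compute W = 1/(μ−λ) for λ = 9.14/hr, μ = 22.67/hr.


W = 1/(μ−λ) = 1/(22.67 − 9.14) = 1/13.53 = 0.07391 hr

Final: 0.07391 hr


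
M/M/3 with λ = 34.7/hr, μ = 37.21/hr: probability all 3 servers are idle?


a = λ/μ = 34.7/37.21 = 0.9325; ρ = a/c = 0.3108
Σ_{k=0}^{2} a^k/k! (terms k=0..2) = 1.00000 + 0.93255 + 0.43482 = 2.36737
Tail: a^3/(3!(1−ρ)) = 0.81098/(6·0.6892) = 0.19613
P₀ = 1/(2.36737 + 0.19613) = 1/2.56349 = 0.390092

Final: 0.390092


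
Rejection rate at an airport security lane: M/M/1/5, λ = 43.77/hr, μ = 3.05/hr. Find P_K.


ρ = λ/μ = 43.77/3.05 = 14.3508
P_K = (1−ρ)ρ^K/(1−ρ^(K+1)) = (-13.3508·608672.297741)/(1 − 8734946.384303)
= -8126274.086562/-8734945.384303 = 0.930318

Final: 0.930318


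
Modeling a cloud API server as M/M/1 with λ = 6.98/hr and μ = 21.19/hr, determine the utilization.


ρ = λ/μ = 6.98/21.19 = 0.3294

Final: 0.3294


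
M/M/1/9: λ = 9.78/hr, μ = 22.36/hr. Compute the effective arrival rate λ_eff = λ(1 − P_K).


ρ = 0.4374; P_K = (1−ρ)ρ^9/(1−ρ^10) = 0.0003297
λ_eff = λ(1 − P_K) = 9.78·(1 − 0.0003297) = 9.78·0.999670 = 9.7768 /hr

Final: 9.7768 /hr


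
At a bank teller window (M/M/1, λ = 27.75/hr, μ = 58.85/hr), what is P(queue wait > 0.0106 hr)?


ρ = 27.75/58.85 = 0.4715
P(Wq > t) = ρ·e^{−(μ−λ)t} = 0.4715·e^{−0.3297}
= 0.4715·0.719168 = 0.339115

Final: 0.339115


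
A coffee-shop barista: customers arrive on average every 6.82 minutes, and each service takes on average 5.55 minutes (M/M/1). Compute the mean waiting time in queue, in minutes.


λ = 60/6.82 = 8.7977 /hr
μ = 60/5.55 = 10.8108 /hr
ρ = λ/μ = 8.7977/10.8108 = 0.8138
Wq = ρ/(μ−λ) = 0.8138/(10.8108−8.7977) = 0.40423 hr
In minutes: 0.40423·60 = 24.254 min

Final: 24.254 min


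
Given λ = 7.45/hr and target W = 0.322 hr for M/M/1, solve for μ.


W = 1/(μ−λ) ⇒ μ − λ = 1/W = 1/0.322 = 3.1056
μ = λ + 1/W = 7.45 + 3.1056 = 10.5556 per hr

Final: 10.5556 /hr


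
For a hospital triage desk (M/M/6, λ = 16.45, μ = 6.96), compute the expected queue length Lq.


a = λ/μ = 2.3635; ρ = a/6 = 0.3939
P₀ = 0.093709
Lq = P₀·a^c·ρ / (c!·(1−ρ)²) = 0.093709·174.31709·0.3939/(720·0.36734)
= 0.02433

Final: 0.02433


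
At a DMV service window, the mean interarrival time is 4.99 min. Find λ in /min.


λ = 1/(interarrival time) in consistent units.
1 minute = 1 min, so λ = 1/4.99 = 0.2004 per minute

Final: 0.2004 /min


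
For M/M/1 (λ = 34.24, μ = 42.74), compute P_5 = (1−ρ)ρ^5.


ρ = 34.24/42.74 = 0.8011
P_n = (1−ρ)·ρ^n = (1 − 0.8011)·0.8011^5 = 0.1989·0.329987 = 0.065627

Final: 0.065627


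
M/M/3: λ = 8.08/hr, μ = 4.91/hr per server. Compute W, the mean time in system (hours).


a = 1.6456; ρ = 0.5485; P₀ = 0.177152
Lq = P₀·a^c·ρ/(c!(1−ρ)²) = 0.35412
Wq = Lq/λ = 0.35412/8.08 = 0.04383 hr
W = Wq + 1/μ = 0.04383 + 0.20367 = 0.24749 hr

Final: 0.24749 hr


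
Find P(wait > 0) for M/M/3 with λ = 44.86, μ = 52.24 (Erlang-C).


a = λ/μ = 0.8587; ρ = a/3 = 0.2862
P₀ = 0.420999 (from M/M/c formula)
C(c,a) = [a^c/(c!(1−ρ))]·P₀ = [0.63324/(6·0.7138)]·0.420999
= 0.14787·0.420999 = 0.062251

Final: 0.062251


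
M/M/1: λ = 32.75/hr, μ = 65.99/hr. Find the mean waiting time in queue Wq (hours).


ρ = 32.75/65.99 = 0.4963
Wq = ρ/(μ−λ) = 0.4963/(65.99 − 32.75) = 0.4963/33.24 = 0.01493 hr

Final: 0.01493 hr


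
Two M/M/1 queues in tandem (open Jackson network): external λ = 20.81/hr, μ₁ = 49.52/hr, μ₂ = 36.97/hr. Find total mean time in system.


Each node sees arrival rate λ = 20.81/hr (tandem ⇒ throughput preserved).
W₁ = 1/(μ₁−λ) = 1/(49.52−20.81) = 0.03483 hr
W₂ = 1/(μ₂−λ) = 1/(36.97−20.81) = 0.06188 hr
W_total = W₁ + W₂ = 0.03483 + 0.06188 = 0.09671 hr

Final: 0.09671 hr


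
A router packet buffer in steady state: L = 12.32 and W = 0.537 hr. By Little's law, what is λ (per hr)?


λ = L/W = 12.32/0.537 = 22.9423 /hr

Final: 22.9423 /hr


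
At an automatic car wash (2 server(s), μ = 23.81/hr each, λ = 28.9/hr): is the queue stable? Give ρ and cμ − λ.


Total capacity cμ = 2·23.81 = 47.62/hr
ρ = λ/(cμ) = 28.9/47.62 = 0.6069
Stable ⇔ ρ < 1: YES
Spare capacity = cμ − λ = 47.62 − 28.9 = 18.72/hr

Final: ρ = 0.6069; stable; margin = 18.72/hr


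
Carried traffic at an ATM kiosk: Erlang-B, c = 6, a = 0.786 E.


B(6,0.786) = 0.0001492 (Erlang-B)
Carried load = a(1 − B) = 0.786·(1 − 0.0001492) = 0.786·0.999851 = 0.7859 E

Final: 0.7859 Erlangs


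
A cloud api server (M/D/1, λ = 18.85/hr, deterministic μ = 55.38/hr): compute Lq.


ρ = 18.85/55.38 = 0.3404
M/D/1: Lq = ρ²/(2(1−ρ)) = 0.1159/(2·0.6596) = 0.08782

Final: 0.08782


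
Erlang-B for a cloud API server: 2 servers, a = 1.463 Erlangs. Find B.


B(c,a) = (a^c/c!) / Σ_{k=0}^{c} a^k/k!
a^2/2! = 1.070185
Σ terms (k=0..2): 1.00000 + 1.46300 + 1.07018 = 3.533184
B = 1.070185/3.533184 = 0.302895

Final: 0.302895


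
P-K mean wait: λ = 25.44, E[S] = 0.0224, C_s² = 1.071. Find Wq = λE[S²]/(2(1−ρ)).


ρ = λ·E[S] = 25.44·0.0224 = 0.5699
E[S²] = E[S]²(1+C_s²) = 0.0224²·(1+1.071) = 0.001039
Wq = λ·E[S²]/(2(1−ρ)) = 25.44·0.001039/(2·0.4301) = 0.03073 hr

Final: 0.03073 hr


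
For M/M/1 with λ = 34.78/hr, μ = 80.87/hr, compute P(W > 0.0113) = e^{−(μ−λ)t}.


W ~ Exponential(μ−λ) for M/M/1.
μ − λ = 80.87 − 34.78 = 46.0900
P(W > t) = e^{−(μ−λ)t} = e^{−0.5208} = 0.594035

Final: 0.594035
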